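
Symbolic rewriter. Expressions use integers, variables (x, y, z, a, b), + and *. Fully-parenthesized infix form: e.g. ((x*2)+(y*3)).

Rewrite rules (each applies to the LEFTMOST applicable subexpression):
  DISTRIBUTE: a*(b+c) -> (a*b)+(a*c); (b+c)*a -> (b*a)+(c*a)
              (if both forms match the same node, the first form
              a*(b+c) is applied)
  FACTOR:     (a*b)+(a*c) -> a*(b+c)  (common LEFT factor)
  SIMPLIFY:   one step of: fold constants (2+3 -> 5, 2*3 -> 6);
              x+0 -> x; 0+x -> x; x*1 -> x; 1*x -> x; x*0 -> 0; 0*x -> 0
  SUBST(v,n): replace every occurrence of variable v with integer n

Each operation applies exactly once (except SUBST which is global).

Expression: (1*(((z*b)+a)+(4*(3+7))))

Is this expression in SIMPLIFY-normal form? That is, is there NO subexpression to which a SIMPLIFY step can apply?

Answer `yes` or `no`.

Answer: no

Derivation:
Expression: (1*(((z*b)+a)+(4*(3+7))))
Scanning for simplifiable subexpressions (pre-order)...
  at root: (1*(((z*b)+a)+(4*(3+7)))) (SIMPLIFIABLE)
  at R: (((z*b)+a)+(4*(3+7))) (not simplifiable)
  at RL: ((z*b)+a) (not simplifiable)
  at RLL: (z*b) (not simplifiable)
  at RR: (4*(3+7)) (not simplifiable)
  at RRR: (3+7) (SIMPLIFIABLE)
Found simplifiable subexpr at path root: (1*(((z*b)+a)+(4*(3+7))))
One SIMPLIFY step would give: (((z*b)+a)+(4*(3+7)))
-> NOT in normal form.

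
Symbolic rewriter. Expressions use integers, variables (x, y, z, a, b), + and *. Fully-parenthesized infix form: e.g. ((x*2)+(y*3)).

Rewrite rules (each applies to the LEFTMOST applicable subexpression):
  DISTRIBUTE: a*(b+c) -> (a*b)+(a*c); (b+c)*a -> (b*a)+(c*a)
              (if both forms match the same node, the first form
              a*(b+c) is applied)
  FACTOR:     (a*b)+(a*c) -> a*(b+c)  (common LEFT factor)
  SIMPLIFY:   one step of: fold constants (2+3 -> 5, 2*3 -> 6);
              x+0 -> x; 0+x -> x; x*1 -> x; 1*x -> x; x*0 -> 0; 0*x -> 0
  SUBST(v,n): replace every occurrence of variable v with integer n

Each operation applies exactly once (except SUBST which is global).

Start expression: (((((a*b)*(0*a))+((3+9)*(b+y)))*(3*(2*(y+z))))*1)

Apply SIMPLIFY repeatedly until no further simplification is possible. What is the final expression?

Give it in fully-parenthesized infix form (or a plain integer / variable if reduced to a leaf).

Answer: ((12*(b+y))*(3*(2*(y+z))))

Derivation:
Start: (((((a*b)*(0*a))+((3+9)*(b+y)))*(3*(2*(y+z))))*1)
Step 1: at root: (((((a*b)*(0*a))+((3+9)*(b+y)))*(3*(2*(y+z))))*1) -> ((((a*b)*(0*a))+((3+9)*(b+y)))*(3*(2*(y+z)))); overall: (((((a*b)*(0*a))+((3+9)*(b+y)))*(3*(2*(y+z))))*1) -> ((((a*b)*(0*a))+((3+9)*(b+y)))*(3*(2*(y+z))))
Step 2: at LLR: (0*a) -> 0; overall: ((((a*b)*(0*a))+((3+9)*(b+y)))*(3*(2*(y+z)))) -> ((((a*b)*0)+((3+9)*(b+y)))*(3*(2*(y+z))))
Step 3: at LL: ((a*b)*0) -> 0; overall: ((((a*b)*0)+((3+9)*(b+y)))*(3*(2*(y+z)))) -> ((0+((3+9)*(b+y)))*(3*(2*(y+z))))
Step 4: at L: (0+((3+9)*(b+y))) -> ((3+9)*(b+y)); overall: ((0+((3+9)*(b+y)))*(3*(2*(y+z)))) -> (((3+9)*(b+y))*(3*(2*(y+z))))
Step 5: at LL: (3+9) -> 12; overall: (((3+9)*(b+y))*(3*(2*(y+z)))) -> ((12*(b+y))*(3*(2*(y+z))))
Fixed point: ((12*(b+y))*(3*(2*(y+z))))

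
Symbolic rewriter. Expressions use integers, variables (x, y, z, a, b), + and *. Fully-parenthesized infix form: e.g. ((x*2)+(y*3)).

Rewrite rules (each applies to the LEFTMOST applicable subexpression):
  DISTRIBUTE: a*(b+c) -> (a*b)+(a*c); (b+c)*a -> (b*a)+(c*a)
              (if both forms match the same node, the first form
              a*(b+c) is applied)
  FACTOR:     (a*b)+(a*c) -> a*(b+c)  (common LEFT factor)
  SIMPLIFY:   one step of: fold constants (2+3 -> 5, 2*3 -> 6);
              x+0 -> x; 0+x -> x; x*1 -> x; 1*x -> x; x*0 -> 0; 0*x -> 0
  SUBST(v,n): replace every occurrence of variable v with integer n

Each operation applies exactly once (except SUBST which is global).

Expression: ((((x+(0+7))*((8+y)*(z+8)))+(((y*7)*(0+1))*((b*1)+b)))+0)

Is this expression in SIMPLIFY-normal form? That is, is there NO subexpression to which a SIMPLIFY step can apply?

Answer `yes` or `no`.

Expression: ((((x+(0+7))*((8+y)*(z+8)))+(((y*7)*(0+1))*((b*1)+b)))+0)
Scanning for simplifiable subexpressions (pre-order)...
  at root: ((((x+(0+7))*((8+y)*(z+8)))+(((y*7)*(0+1))*((b*1)+b)))+0) (SIMPLIFIABLE)
  at L: (((x+(0+7))*((8+y)*(z+8)))+(((y*7)*(0+1))*((b*1)+b))) (not simplifiable)
  at LL: ((x+(0+7))*((8+y)*(z+8))) (not simplifiable)
  at LLL: (x+(0+7)) (not simplifiable)
  at LLLR: (0+7) (SIMPLIFIABLE)
  at LLR: ((8+y)*(z+8)) (not simplifiable)
  at LLRL: (8+y) (not simplifiable)
  at LLRR: (z+8) (not simplifiable)
  at LR: (((y*7)*(0+1))*((b*1)+b)) (not simplifiable)
  at LRL: ((y*7)*(0+1)) (not simplifiable)
  at LRLL: (y*7) (not simplifiable)
  at LRLR: (0+1) (SIMPLIFIABLE)
  at LRR: ((b*1)+b) (not simplifiable)
  at LRRL: (b*1) (SIMPLIFIABLE)
Found simplifiable subexpr at path root: ((((x+(0+7))*((8+y)*(z+8)))+(((y*7)*(0+1))*((b*1)+b)))+0)
One SIMPLIFY step would give: (((x+(0+7))*((8+y)*(z+8)))+(((y*7)*(0+1))*((b*1)+b)))
-> NOT in normal form.

Answer: no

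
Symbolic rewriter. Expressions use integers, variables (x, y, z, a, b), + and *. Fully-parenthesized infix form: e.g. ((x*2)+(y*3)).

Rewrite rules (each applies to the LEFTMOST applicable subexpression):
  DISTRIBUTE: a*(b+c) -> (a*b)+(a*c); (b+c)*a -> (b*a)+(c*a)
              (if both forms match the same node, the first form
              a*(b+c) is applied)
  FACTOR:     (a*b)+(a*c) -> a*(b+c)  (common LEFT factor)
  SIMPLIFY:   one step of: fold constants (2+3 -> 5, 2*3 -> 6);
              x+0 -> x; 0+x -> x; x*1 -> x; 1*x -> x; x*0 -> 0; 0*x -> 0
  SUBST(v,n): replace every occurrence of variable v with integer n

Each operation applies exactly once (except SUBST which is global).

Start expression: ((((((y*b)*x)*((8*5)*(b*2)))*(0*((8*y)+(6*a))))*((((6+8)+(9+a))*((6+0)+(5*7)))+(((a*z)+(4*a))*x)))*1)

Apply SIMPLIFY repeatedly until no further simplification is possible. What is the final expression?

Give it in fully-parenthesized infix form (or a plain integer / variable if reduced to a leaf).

Answer: 0

Derivation:
Start: ((((((y*b)*x)*((8*5)*(b*2)))*(0*((8*y)+(6*a))))*((((6+8)+(9+a))*((6+0)+(5*7)))+(((a*z)+(4*a))*x)))*1)
Step 1: at root: ((((((y*b)*x)*((8*5)*(b*2)))*(0*((8*y)+(6*a))))*((((6+8)+(9+a))*((6+0)+(5*7)))+(((a*z)+(4*a))*x)))*1) -> (((((y*b)*x)*((8*5)*(b*2)))*(0*((8*y)+(6*a))))*((((6+8)+(9+a))*((6+0)+(5*7)))+(((a*z)+(4*a))*x))); overall: ((((((y*b)*x)*((8*5)*(b*2)))*(0*((8*y)+(6*a))))*((((6+8)+(9+a))*((6+0)+(5*7)))+(((a*z)+(4*a))*x)))*1) -> (((((y*b)*x)*((8*5)*(b*2)))*(0*((8*y)+(6*a))))*((((6+8)+(9+a))*((6+0)+(5*7)))+(((a*z)+(4*a))*x)))
Step 2: at LLRL: (8*5) -> 40; overall: (((((y*b)*x)*((8*5)*(b*2)))*(0*((8*y)+(6*a))))*((((6+8)+(9+a))*((6+0)+(5*7)))+(((a*z)+(4*a))*x))) -> (((((y*b)*x)*(40*(b*2)))*(0*((8*y)+(6*a))))*((((6+8)+(9+a))*((6+0)+(5*7)))+(((a*z)+(4*a))*x)))
Step 3: at LR: (0*((8*y)+(6*a))) -> 0; overall: (((((y*b)*x)*(40*(b*2)))*(0*((8*y)+(6*a))))*((((6+8)+(9+a))*((6+0)+(5*7)))+(((a*z)+(4*a))*x))) -> (((((y*b)*x)*(40*(b*2)))*0)*((((6+8)+(9+a))*((6+0)+(5*7)))+(((a*z)+(4*a))*x)))
Step 4: at L: ((((y*b)*x)*(40*(b*2)))*0) -> 0; overall: (((((y*b)*x)*(40*(b*2)))*0)*((((6+8)+(9+a))*((6+0)+(5*7)))+(((a*z)+(4*a))*x))) -> (0*((((6+8)+(9+a))*((6+0)+(5*7)))+(((a*z)+(4*a))*x)))
Step 5: at root: (0*((((6+8)+(9+a))*((6+0)+(5*7)))+(((a*z)+(4*a))*x))) -> 0; overall: (0*((((6+8)+(9+a))*((6+0)+(5*7)))+(((a*z)+(4*a))*x))) -> 0
Fixed point: 0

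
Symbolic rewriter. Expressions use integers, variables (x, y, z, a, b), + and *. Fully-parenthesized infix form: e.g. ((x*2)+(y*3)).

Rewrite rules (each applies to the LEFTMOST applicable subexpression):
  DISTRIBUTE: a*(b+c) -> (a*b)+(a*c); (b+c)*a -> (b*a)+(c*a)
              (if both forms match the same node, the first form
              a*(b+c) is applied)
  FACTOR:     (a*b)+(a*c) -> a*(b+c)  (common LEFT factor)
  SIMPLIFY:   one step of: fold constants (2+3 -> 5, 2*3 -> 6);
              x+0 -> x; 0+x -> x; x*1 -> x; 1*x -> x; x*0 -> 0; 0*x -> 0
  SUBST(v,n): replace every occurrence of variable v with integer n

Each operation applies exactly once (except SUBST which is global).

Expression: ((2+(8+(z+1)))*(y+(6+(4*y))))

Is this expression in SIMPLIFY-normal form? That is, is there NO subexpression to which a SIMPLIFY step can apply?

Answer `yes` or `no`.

Expression: ((2+(8+(z+1)))*(y+(6+(4*y))))
Scanning for simplifiable subexpressions (pre-order)...
  at root: ((2+(8+(z+1)))*(y+(6+(4*y)))) (not simplifiable)
  at L: (2+(8+(z+1))) (not simplifiable)
  at LR: (8+(z+1)) (not simplifiable)
  at LRR: (z+1) (not simplifiable)
  at R: (y+(6+(4*y))) (not simplifiable)
  at RR: (6+(4*y)) (not simplifiable)
  at RRR: (4*y) (not simplifiable)
Result: no simplifiable subexpression found -> normal form.

Answer: yes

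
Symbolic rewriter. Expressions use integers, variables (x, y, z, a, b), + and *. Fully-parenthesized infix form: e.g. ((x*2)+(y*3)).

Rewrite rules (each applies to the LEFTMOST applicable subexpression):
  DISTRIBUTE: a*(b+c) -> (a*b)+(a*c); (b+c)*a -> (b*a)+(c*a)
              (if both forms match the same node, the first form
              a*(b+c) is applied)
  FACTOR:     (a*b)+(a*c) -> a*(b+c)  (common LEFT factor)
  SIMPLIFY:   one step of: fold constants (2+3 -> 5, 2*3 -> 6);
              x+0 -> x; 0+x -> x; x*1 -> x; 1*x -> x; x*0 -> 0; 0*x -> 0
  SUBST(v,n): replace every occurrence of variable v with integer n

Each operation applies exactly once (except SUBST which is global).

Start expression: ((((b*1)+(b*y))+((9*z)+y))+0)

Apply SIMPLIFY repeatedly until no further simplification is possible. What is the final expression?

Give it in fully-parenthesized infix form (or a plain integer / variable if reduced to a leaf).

Start: ((((b*1)+(b*y))+((9*z)+y))+0)
Step 1: at root: ((((b*1)+(b*y))+((9*z)+y))+0) -> (((b*1)+(b*y))+((9*z)+y)); overall: ((((b*1)+(b*y))+((9*z)+y))+0) -> (((b*1)+(b*y))+((9*z)+y))
Step 2: at LL: (b*1) -> b; overall: (((b*1)+(b*y))+((9*z)+y)) -> ((b+(b*y))+((9*z)+y))
Fixed point: ((b+(b*y))+((9*z)+y))

Answer: ((b+(b*y))+((9*z)+y))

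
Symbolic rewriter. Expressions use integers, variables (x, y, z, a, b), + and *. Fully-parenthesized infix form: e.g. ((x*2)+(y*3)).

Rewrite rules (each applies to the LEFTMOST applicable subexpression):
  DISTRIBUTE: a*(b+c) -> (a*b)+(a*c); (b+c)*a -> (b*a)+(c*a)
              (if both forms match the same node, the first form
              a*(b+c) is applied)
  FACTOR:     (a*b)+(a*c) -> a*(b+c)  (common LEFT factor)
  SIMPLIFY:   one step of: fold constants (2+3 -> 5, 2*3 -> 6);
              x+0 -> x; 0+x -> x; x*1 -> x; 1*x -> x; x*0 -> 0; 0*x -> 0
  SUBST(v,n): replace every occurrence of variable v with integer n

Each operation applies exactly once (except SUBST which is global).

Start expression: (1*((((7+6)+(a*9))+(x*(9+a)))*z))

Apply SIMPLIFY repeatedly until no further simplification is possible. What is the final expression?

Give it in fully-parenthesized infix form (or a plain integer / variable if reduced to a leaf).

Answer: (((13+(a*9))+(x*(9+a)))*z)

Derivation:
Start: (1*((((7+6)+(a*9))+(x*(9+a)))*z))
Step 1: at root: (1*((((7+6)+(a*9))+(x*(9+a)))*z)) -> ((((7+6)+(a*9))+(x*(9+a)))*z); overall: (1*((((7+6)+(a*9))+(x*(9+a)))*z)) -> ((((7+6)+(a*9))+(x*(9+a)))*z)
Step 2: at LLL: (7+6) -> 13; overall: ((((7+6)+(a*9))+(x*(9+a)))*z) -> (((13+(a*9))+(x*(9+a)))*z)
Fixed point: (((13+(a*9))+(x*(9+a)))*z)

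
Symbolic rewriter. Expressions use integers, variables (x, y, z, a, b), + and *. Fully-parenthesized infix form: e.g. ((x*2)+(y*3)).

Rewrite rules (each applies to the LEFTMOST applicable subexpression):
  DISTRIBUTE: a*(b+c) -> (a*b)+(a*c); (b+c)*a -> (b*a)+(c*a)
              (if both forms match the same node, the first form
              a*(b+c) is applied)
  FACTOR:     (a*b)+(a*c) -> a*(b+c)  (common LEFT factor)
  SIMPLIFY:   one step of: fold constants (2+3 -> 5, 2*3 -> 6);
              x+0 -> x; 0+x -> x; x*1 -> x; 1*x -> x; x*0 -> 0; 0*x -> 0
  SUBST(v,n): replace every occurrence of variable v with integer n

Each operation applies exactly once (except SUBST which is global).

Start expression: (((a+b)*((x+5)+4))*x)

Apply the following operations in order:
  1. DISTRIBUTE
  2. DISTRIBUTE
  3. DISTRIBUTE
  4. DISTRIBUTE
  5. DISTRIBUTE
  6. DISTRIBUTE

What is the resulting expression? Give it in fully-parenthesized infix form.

Start: (((a+b)*((x+5)+4))*x)
Apply DISTRIBUTE at L (target: ((a+b)*((x+5)+4))): (((a+b)*((x+5)+4))*x) -> ((((a+b)*(x+5))+((a+b)*4))*x)
Apply DISTRIBUTE at root (target: ((((a+b)*(x+5))+((a+b)*4))*x)): ((((a+b)*(x+5))+((a+b)*4))*x) -> ((((a+b)*(x+5))*x)+(((a+b)*4)*x))
Apply DISTRIBUTE at LL (target: ((a+b)*(x+5))): ((((a+b)*(x+5))*x)+(((a+b)*4)*x)) -> (((((a+b)*x)+((a+b)*5))*x)+(((a+b)*4)*x))
Apply DISTRIBUTE at L (target: ((((a+b)*x)+((a+b)*5))*x)): (((((a+b)*x)+((a+b)*5))*x)+(((a+b)*4)*x)) -> (((((a+b)*x)*x)+(((a+b)*5)*x))+(((a+b)*4)*x))
Apply DISTRIBUTE at LLL (target: ((a+b)*x)): (((((a+b)*x)*x)+(((a+b)*5)*x))+(((a+b)*4)*x)) -> (((((a*x)+(b*x))*x)+(((a+b)*5)*x))+(((a+b)*4)*x))
Apply DISTRIBUTE at LL (target: (((a*x)+(b*x))*x)): (((((a*x)+(b*x))*x)+(((a+b)*5)*x))+(((a+b)*4)*x)) -> (((((a*x)*x)+((b*x)*x))+(((a+b)*5)*x))+(((a+b)*4)*x))

Answer: (((((a*x)*x)+((b*x)*x))+(((a+b)*5)*x))+(((a+b)*4)*x))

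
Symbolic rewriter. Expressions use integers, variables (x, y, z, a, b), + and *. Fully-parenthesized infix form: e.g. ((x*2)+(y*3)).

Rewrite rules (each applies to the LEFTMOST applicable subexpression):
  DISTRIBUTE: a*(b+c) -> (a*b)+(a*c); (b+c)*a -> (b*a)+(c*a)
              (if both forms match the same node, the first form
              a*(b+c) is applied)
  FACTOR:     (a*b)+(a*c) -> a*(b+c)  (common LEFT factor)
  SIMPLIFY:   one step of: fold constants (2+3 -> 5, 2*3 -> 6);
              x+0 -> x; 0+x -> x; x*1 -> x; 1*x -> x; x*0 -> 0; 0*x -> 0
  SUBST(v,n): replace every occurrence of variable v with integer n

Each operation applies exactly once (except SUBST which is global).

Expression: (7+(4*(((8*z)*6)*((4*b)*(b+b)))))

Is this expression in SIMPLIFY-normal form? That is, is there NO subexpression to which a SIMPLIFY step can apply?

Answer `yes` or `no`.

Expression: (7+(4*(((8*z)*6)*((4*b)*(b+b)))))
Scanning for simplifiable subexpressions (pre-order)...
  at root: (7+(4*(((8*z)*6)*((4*b)*(b+b))))) (not simplifiable)
  at R: (4*(((8*z)*6)*((4*b)*(b+b)))) (not simplifiable)
  at RR: (((8*z)*6)*((4*b)*(b+b))) (not simplifiable)
  at RRL: ((8*z)*6) (not simplifiable)
  at RRLL: (8*z) (not simplifiable)
  at RRR: ((4*b)*(b+b)) (not simplifiable)
  at RRRL: (4*b) (not simplifiable)
  at RRRR: (b+b) (not simplifiable)
Result: no simplifiable subexpression found -> normal form.

Answer: yes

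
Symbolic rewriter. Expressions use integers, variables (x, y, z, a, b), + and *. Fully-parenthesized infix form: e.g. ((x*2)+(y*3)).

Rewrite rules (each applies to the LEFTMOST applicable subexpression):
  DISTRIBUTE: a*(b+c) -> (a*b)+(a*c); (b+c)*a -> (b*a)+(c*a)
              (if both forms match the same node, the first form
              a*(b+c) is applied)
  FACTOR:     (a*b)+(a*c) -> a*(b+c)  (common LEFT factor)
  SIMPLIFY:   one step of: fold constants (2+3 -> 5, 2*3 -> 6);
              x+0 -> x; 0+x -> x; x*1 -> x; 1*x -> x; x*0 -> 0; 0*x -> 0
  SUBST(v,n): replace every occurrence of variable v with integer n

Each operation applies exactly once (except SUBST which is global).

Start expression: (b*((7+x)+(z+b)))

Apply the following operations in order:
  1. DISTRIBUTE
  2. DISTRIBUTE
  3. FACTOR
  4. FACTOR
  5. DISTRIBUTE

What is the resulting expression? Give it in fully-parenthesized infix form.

Start: (b*((7+x)+(z+b)))
Apply DISTRIBUTE at root (target: (b*((7+x)+(z+b)))): (b*((7+x)+(z+b))) -> ((b*(7+x))+(b*(z+b)))
Apply DISTRIBUTE at L (target: (b*(7+x))): ((b*(7+x))+(b*(z+b))) -> (((b*7)+(b*x))+(b*(z+b)))
Apply FACTOR at L (target: ((b*7)+(b*x))): (((b*7)+(b*x))+(b*(z+b))) -> ((b*(7+x))+(b*(z+b)))
Apply FACTOR at root (target: ((b*(7+x))+(b*(z+b)))): ((b*(7+x))+(b*(z+b))) -> (b*((7+x)+(z+b)))
Apply DISTRIBUTE at root (target: (b*((7+x)+(z+b)))): (b*((7+x)+(z+b))) -> ((b*(7+x))+(b*(z+b)))

Answer: ((b*(7+x))+(b*(z+b)))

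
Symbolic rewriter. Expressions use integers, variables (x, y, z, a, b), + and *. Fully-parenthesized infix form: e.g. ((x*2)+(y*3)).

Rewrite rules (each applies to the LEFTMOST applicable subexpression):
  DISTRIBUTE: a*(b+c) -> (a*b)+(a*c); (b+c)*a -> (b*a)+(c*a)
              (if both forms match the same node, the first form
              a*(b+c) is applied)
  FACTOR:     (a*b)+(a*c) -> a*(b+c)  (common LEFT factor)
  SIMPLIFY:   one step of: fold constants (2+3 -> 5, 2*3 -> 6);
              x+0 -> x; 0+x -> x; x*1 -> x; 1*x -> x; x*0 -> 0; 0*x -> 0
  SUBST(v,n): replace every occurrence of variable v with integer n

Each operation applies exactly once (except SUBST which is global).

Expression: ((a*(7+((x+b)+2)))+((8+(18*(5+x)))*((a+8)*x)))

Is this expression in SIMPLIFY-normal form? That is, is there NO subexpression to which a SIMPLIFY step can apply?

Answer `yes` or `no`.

Answer: yes

Derivation:
Expression: ((a*(7+((x+b)+2)))+((8+(18*(5+x)))*((a+8)*x)))
Scanning for simplifiable subexpressions (pre-order)...
  at root: ((a*(7+((x+b)+2)))+((8+(18*(5+x)))*((a+8)*x))) (not simplifiable)
  at L: (a*(7+((x+b)+2))) (not simplifiable)
  at LR: (7+((x+b)+2)) (not simplifiable)
  at LRR: ((x+b)+2) (not simplifiable)
  at LRRL: (x+b) (not simplifiable)
  at R: ((8+(18*(5+x)))*((a+8)*x)) (not simplifiable)
  at RL: (8+(18*(5+x))) (not simplifiable)
  at RLR: (18*(5+x)) (not simplifiable)
  at RLRR: (5+x) (not simplifiable)
  at RR: ((a+8)*x) (not simplifiable)
  at RRL: (a+8) (not simplifiable)
Result: no simplifiable subexpression found -> normal form.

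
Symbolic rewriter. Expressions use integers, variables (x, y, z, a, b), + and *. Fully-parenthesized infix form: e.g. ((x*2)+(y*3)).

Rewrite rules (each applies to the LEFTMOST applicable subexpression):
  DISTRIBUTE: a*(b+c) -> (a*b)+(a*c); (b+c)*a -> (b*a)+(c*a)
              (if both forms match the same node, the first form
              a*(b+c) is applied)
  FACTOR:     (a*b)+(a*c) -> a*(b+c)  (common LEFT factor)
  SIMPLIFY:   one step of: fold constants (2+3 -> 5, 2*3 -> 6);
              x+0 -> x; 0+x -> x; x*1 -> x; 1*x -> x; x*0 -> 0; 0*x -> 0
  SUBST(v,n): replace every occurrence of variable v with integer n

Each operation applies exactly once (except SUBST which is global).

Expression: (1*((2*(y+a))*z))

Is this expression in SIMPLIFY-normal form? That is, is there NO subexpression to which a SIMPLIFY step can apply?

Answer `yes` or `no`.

Answer: no

Derivation:
Expression: (1*((2*(y+a))*z))
Scanning for simplifiable subexpressions (pre-order)...
  at root: (1*((2*(y+a))*z)) (SIMPLIFIABLE)
  at R: ((2*(y+a))*z) (not simplifiable)
  at RL: (2*(y+a)) (not simplifiable)
  at RLR: (y+a) (not simplifiable)
Found simplifiable subexpr at path root: (1*((2*(y+a))*z))
One SIMPLIFY step would give: ((2*(y+a))*z)
-> NOT in normal form.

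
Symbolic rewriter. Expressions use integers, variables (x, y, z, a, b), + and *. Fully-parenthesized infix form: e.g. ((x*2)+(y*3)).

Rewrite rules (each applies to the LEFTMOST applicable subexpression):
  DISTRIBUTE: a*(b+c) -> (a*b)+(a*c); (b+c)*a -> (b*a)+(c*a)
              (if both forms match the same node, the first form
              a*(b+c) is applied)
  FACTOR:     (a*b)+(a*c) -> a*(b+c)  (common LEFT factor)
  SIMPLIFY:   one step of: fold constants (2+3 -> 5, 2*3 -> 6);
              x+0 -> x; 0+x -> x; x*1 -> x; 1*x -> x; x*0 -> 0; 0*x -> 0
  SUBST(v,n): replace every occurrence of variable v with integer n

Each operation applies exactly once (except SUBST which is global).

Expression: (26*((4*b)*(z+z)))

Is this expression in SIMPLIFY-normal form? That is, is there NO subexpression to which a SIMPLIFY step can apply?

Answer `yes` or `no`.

Expression: (26*((4*b)*(z+z)))
Scanning for simplifiable subexpressions (pre-order)...
  at root: (26*((4*b)*(z+z))) (not simplifiable)
  at R: ((4*b)*(z+z)) (not simplifiable)
  at RL: (4*b) (not simplifiable)
  at RR: (z+z) (not simplifiable)
Result: no simplifiable subexpression found -> normal form.

Answer: yes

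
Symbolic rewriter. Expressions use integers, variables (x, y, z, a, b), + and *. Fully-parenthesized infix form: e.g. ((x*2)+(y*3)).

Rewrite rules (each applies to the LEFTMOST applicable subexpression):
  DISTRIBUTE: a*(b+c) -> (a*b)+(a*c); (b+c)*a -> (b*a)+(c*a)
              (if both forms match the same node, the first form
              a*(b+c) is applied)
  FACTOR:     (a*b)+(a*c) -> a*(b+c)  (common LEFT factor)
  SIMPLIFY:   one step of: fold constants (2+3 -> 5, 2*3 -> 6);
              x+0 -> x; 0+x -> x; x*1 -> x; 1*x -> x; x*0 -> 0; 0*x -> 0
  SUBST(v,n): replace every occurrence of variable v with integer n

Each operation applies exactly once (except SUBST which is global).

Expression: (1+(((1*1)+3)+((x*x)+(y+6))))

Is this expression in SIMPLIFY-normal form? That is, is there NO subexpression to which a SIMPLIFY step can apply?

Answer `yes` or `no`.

Expression: (1+(((1*1)+3)+((x*x)+(y+6))))
Scanning for simplifiable subexpressions (pre-order)...
  at root: (1+(((1*1)+3)+((x*x)+(y+6)))) (not simplifiable)
  at R: (((1*1)+3)+((x*x)+(y+6))) (not simplifiable)
  at RL: ((1*1)+3) (not simplifiable)
  at RLL: (1*1) (SIMPLIFIABLE)
  at RR: ((x*x)+(y+6)) (not simplifiable)
  at RRL: (x*x) (not simplifiable)
  at RRR: (y+6) (not simplifiable)
Found simplifiable subexpr at path RLL: (1*1)
One SIMPLIFY step would give: (1+((1+3)+((x*x)+(y+6))))
-> NOT in normal form.

Answer: no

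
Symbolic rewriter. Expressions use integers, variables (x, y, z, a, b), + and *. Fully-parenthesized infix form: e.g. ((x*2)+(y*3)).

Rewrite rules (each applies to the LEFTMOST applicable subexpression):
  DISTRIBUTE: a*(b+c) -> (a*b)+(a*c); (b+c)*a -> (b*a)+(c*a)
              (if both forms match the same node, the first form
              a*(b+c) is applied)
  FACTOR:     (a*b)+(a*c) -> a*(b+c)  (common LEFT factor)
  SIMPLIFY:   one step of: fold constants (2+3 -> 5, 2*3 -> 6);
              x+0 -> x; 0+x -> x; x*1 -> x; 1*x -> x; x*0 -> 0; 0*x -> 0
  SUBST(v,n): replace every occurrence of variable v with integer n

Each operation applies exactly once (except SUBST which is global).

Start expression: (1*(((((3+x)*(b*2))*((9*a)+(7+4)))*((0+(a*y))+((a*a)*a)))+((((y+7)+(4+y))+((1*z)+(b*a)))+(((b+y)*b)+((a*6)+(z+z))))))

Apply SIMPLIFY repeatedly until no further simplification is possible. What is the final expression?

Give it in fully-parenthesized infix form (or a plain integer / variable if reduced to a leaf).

Answer: (((((3+x)*(b*2))*((9*a)+11))*((a*y)+((a*a)*a)))+((((y+7)+(4+y))+(z+(b*a)))+(((b+y)*b)+((a*6)+(z+z)))))

Derivation:
Start: (1*(((((3+x)*(b*2))*((9*a)+(7+4)))*((0+(a*y))+((a*a)*a)))+((((y+7)+(4+y))+((1*z)+(b*a)))+(((b+y)*b)+((a*6)+(z+z))))))
Step 1: at root: (1*(((((3+x)*(b*2))*((9*a)+(7+4)))*((0+(a*y))+((a*a)*a)))+((((y+7)+(4+y))+((1*z)+(b*a)))+(((b+y)*b)+((a*6)+(z+z)))))) -> (((((3+x)*(b*2))*((9*a)+(7+4)))*((0+(a*y))+((a*a)*a)))+((((y+7)+(4+y))+((1*z)+(b*a)))+(((b+y)*b)+((a*6)+(z+z))))); overall: (1*(((((3+x)*(b*2))*((9*a)+(7+4)))*((0+(a*y))+((a*a)*a)))+((((y+7)+(4+y))+((1*z)+(b*a)))+(((b+y)*b)+((a*6)+(z+z)))))) -> (((((3+x)*(b*2))*((9*a)+(7+4)))*((0+(a*y))+((a*a)*a)))+((((y+7)+(4+y))+((1*z)+(b*a)))+(((b+y)*b)+((a*6)+(z+z)))))
Step 2: at LLRR: (7+4) -> 11; overall: (((((3+x)*(b*2))*((9*a)+(7+4)))*((0+(a*y))+((a*a)*a)))+((((y+7)+(4+y))+((1*z)+(b*a)))+(((b+y)*b)+((a*6)+(z+z))))) -> (((((3+x)*(b*2))*((9*a)+11))*((0+(a*y))+((a*a)*a)))+((((y+7)+(4+y))+((1*z)+(b*a)))+(((b+y)*b)+((a*6)+(z+z)))))
Step 3: at LRL: (0+(a*y)) -> (a*y); overall: (((((3+x)*(b*2))*((9*a)+11))*((0+(a*y))+((a*a)*a)))+((((y+7)+(4+y))+((1*z)+(b*a)))+(((b+y)*b)+((a*6)+(z+z))))) -> (((((3+x)*(b*2))*((9*a)+11))*((a*y)+((a*a)*a)))+((((y+7)+(4+y))+((1*z)+(b*a)))+(((b+y)*b)+((a*6)+(z+z)))))
Step 4: at RLRL: (1*z) -> z; overall: (((((3+x)*(b*2))*((9*a)+11))*((a*y)+((a*a)*a)))+((((y+7)+(4+y))+((1*z)+(b*a)))+(((b+y)*b)+((a*6)+(z+z))))) -> (((((3+x)*(b*2))*((9*a)+11))*((a*y)+((a*a)*a)))+((((y+7)+(4+y))+(z+(b*a)))+(((b+y)*b)+((a*6)+(z+z)))))
Fixed point: (((((3+x)*(b*2))*((9*a)+11))*((a*y)+((a*a)*a)))+((((y+7)+(4+y))+(z+(b*a)))+(((b+y)*b)+((a*6)+(z+z)))))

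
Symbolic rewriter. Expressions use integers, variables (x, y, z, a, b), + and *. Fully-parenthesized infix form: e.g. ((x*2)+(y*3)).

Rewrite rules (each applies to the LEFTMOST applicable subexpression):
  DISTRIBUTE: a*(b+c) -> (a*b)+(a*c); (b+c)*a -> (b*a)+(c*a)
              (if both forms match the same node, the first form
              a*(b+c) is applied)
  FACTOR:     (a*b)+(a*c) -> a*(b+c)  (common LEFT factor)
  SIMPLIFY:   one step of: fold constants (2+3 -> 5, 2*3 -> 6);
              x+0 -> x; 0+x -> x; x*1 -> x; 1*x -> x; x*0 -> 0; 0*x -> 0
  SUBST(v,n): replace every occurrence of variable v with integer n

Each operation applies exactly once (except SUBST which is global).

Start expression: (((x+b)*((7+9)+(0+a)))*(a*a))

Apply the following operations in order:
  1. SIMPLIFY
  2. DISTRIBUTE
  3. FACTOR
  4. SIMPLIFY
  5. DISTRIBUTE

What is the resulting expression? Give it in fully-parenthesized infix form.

Start: (((x+b)*((7+9)+(0+a)))*(a*a))
Apply SIMPLIFY at LRL (target: (7+9)): (((x+b)*((7+9)+(0+a)))*(a*a)) -> (((x+b)*(16+(0+a)))*(a*a))
Apply DISTRIBUTE at L (target: ((x+b)*(16+(0+a)))): (((x+b)*(16+(0+a)))*(a*a)) -> ((((x+b)*16)+((x+b)*(0+a)))*(a*a))
Apply FACTOR at L (target: (((x+b)*16)+((x+b)*(0+a)))): ((((x+b)*16)+((x+b)*(0+a)))*(a*a)) -> (((x+b)*(16+(0+a)))*(a*a))
Apply SIMPLIFY at LRR (target: (0+a)): (((x+b)*(16+(0+a)))*(a*a)) -> (((x+b)*(16+a))*(a*a))
Apply DISTRIBUTE at L (target: ((x+b)*(16+a))): (((x+b)*(16+a))*(a*a)) -> ((((x+b)*16)+((x+b)*a))*(a*a))

Answer: ((((x+b)*16)+((x+b)*a))*(a*a))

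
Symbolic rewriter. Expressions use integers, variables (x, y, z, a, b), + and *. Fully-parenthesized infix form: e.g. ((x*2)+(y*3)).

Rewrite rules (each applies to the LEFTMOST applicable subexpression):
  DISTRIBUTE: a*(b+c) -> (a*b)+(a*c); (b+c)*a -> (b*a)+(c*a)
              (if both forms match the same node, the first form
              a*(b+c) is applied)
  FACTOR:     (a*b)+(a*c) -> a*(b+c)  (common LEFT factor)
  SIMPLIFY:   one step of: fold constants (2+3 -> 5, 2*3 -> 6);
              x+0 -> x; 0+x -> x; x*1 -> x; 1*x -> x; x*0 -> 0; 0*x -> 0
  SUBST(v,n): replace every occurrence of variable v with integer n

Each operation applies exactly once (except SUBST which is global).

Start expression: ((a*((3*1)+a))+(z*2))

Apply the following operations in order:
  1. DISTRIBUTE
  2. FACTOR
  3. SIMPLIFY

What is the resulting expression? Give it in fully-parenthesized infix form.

Answer: ((a*(3+a))+(z*2))

Derivation:
Start: ((a*((3*1)+a))+(z*2))
Apply DISTRIBUTE at L (target: (a*((3*1)+a))): ((a*((3*1)+a))+(z*2)) -> (((a*(3*1))+(a*a))+(z*2))
Apply FACTOR at L (target: ((a*(3*1))+(a*a))): (((a*(3*1))+(a*a))+(z*2)) -> ((a*((3*1)+a))+(z*2))
Apply SIMPLIFY at LRL (target: (3*1)): ((a*((3*1)+a))+(z*2)) -> ((a*(3+a))+(z*2))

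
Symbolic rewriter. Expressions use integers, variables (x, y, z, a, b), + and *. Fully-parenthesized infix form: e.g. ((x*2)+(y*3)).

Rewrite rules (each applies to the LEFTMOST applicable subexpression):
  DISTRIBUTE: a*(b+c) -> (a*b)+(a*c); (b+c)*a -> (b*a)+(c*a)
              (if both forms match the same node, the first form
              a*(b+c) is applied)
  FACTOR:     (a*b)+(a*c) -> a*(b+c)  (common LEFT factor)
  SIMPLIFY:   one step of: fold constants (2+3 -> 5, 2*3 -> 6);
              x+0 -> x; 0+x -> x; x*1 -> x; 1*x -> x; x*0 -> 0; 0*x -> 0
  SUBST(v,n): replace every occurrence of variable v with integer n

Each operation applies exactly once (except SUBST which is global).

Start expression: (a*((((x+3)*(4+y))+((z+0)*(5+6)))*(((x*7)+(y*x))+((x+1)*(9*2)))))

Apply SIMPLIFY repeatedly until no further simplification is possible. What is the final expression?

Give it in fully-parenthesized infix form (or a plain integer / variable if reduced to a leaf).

Start: (a*((((x+3)*(4+y))+((z+0)*(5+6)))*(((x*7)+(y*x))+((x+1)*(9*2)))))
Step 1: at RLRL: (z+0) -> z; overall: (a*((((x+3)*(4+y))+((z+0)*(5+6)))*(((x*7)+(y*x))+((x+1)*(9*2))))) -> (a*((((x+3)*(4+y))+(z*(5+6)))*(((x*7)+(y*x))+((x+1)*(9*2)))))
Step 2: at RLRR: (5+6) -> 11; overall: (a*((((x+3)*(4+y))+(z*(5+6)))*(((x*7)+(y*x))+((x+1)*(9*2))))) -> (a*((((x+3)*(4+y))+(z*11))*(((x*7)+(y*x))+((x+1)*(9*2)))))
Step 3: at RRRR: (9*2) -> 18; overall: (a*((((x+3)*(4+y))+(z*11))*(((x*7)+(y*x))+((x+1)*(9*2))))) -> (a*((((x+3)*(4+y))+(z*11))*(((x*7)+(y*x))+((x+1)*18))))
Fixed point: (a*((((x+3)*(4+y))+(z*11))*(((x*7)+(y*x))+((x+1)*18))))

Answer: (a*((((x+3)*(4+y))+(z*11))*(((x*7)+(y*x))+((x+1)*18))))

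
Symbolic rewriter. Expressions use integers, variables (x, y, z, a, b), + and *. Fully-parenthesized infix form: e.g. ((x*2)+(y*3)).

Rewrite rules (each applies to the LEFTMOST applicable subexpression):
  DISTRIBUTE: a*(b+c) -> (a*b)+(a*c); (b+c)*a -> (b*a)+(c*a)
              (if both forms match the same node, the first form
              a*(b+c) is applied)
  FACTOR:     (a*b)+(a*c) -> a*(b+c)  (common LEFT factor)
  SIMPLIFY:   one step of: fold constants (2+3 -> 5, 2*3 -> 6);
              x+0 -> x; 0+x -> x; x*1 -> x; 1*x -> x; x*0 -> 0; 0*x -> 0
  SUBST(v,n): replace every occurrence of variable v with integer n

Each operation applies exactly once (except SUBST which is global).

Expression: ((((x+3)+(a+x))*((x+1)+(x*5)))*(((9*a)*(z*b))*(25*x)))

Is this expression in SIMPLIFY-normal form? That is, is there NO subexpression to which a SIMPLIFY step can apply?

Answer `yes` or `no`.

Expression: ((((x+3)+(a+x))*((x+1)+(x*5)))*(((9*a)*(z*b))*(25*x)))
Scanning for simplifiable subexpressions (pre-order)...
  at root: ((((x+3)+(a+x))*((x+1)+(x*5)))*(((9*a)*(z*b))*(25*x))) (not simplifiable)
  at L: (((x+3)+(a+x))*((x+1)+(x*5))) (not simplifiable)
  at LL: ((x+3)+(a+x)) (not simplifiable)
  at LLL: (x+3) (not simplifiable)
  at LLR: (a+x) (not simplifiable)
  at LR: ((x+1)+(x*5)) (not simplifiable)
  at LRL: (x+1) (not simplifiable)
  at LRR: (x*5) (not simplifiable)
  at R: (((9*a)*(z*b))*(25*x)) (not simplifiable)
  at RL: ((9*a)*(z*b)) (not simplifiable)
  at RLL: (9*a) (not simplifiable)
  at RLR: (z*b) (not simplifiable)
  at RR: (25*x) (not simplifiable)
Result: no simplifiable subexpression found -> normal form.

Answer: yes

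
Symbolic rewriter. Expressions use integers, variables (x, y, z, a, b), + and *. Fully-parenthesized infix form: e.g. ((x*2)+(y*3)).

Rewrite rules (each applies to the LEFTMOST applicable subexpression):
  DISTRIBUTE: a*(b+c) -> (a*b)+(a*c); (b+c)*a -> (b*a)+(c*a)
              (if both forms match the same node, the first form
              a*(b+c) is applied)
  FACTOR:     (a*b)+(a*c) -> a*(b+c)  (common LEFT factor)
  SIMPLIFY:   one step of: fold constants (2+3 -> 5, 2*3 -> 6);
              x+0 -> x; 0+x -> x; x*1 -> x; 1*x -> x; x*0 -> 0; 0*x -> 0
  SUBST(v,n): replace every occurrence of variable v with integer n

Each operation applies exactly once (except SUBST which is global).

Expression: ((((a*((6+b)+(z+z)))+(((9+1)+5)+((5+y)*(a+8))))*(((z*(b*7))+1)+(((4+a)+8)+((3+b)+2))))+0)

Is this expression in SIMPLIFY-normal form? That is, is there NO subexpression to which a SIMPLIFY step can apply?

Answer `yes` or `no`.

Expression: ((((a*((6+b)+(z+z)))+(((9+1)+5)+((5+y)*(a+8))))*(((z*(b*7))+1)+(((4+a)+8)+((3+b)+2))))+0)
Scanning for simplifiable subexpressions (pre-order)...
  at root: ((((a*((6+b)+(z+z)))+(((9+1)+5)+((5+y)*(a+8))))*(((z*(b*7))+1)+(((4+a)+8)+((3+b)+2))))+0) (SIMPLIFIABLE)
  at L: (((a*((6+b)+(z+z)))+(((9+1)+5)+((5+y)*(a+8))))*(((z*(b*7))+1)+(((4+a)+8)+((3+b)+2)))) (not simplifiable)
  at LL: ((a*((6+b)+(z+z)))+(((9+1)+5)+((5+y)*(a+8)))) (not simplifiable)
  at LLL: (a*((6+b)+(z+z))) (not simplifiable)
  at LLLR: ((6+b)+(z+z)) (not simplifiable)
  at LLLRL: (6+b) (not simplifiable)
  at LLLRR: (z+z) (not simplifiable)
  at LLR: (((9+1)+5)+((5+y)*(a+8))) (not simplifiable)
  at LLRL: ((9+1)+5) (not simplifiable)
  at LLRLL: (9+1) (SIMPLIFIABLE)
  at LLRR: ((5+y)*(a+8)) (not simplifiable)
  at LLRRL: (5+y) (not simplifiable)
  at LLRRR: (a+8) (not simplifiable)
  at LR: (((z*(b*7))+1)+(((4+a)+8)+((3+b)+2))) (not simplifiable)
  at LRL: ((z*(b*7))+1) (not simplifiable)
  at LRLL: (z*(b*7)) (not simplifiable)
  at LRLLR: (b*7) (not simplifiable)
  at LRR: (((4+a)+8)+((3+b)+2)) (not simplifiable)
  at LRRL: ((4+a)+8) (not simplifiable)
  at LRRLL: (4+a) (not simplifiable)
  at LRRR: ((3+b)+2) (not simplifiable)
  at LRRRL: (3+b) (not simplifiable)
Found simplifiable subexpr at path root: ((((a*((6+b)+(z+z)))+(((9+1)+5)+((5+y)*(a+8))))*(((z*(b*7))+1)+(((4+a)+8)+((3+b)+2))))+0)
One SIMPLIFY step would give: (((a*((6+b)+(z+z)))+(((9+1)+5)+((5+y)*(a+8))))*(((z*(b*7))+1)+(((4+a)+8)+((3+b)+2))))
-> NOT in normal form.

Answer: no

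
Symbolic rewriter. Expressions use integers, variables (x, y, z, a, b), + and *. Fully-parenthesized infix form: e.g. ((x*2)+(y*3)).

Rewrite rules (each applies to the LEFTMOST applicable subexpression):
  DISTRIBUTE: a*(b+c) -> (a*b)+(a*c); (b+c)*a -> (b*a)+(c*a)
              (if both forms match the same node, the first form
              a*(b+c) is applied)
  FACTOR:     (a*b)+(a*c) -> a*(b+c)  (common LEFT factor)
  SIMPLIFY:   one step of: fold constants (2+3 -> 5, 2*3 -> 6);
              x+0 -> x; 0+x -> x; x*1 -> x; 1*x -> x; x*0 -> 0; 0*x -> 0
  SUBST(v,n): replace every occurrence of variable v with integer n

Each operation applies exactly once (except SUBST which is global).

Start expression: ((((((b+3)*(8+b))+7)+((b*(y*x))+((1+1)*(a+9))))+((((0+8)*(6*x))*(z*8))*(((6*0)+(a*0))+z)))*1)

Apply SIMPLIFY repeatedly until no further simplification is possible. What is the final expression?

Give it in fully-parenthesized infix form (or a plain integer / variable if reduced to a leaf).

Start: ((((((b+3)*(8+b))+7)+((b*(y*x))+((1+1)*(a+9))))+((((0+8)*(6*x))*(z*8))*(((6*0)+(a*0))+z)))*1)
Step 1: at root: ((((((b+3)*(8+b))+7)+((b*(y*x))+((1+1)*(a+9))))+((((0+8)*(6*x))*(z*8))*(((6*0)+(a*0))+z)))*1) -> (((((b+3)*(8+b))+7)+((b*(y*x))+((1+1)*(a+9))))+((((0+8)*(6*x))*(z*8))*(((6*0)+(a*0))+z))); overall: ((((((b+3)*(8+b))+7)+((b*(y*x))+((1+1)*(a+9))))+((((0+8)*(6*x))*(z*8))*(((6*0)+(a*0))+z)))*1) -> (((((b+3)*(8+b))+7)+((b*(y*x))+((1+1)*(a+9))))+((((0+8)*(6*x))*(z*8))*(((6*0)+(a*0))+z)))
Step 2: at LRRL: (1+1) -> 2; overall: (((((b+3)*(8+b))+7)+((b*(y*x))+((1+1)*(a+9))))+((((0+8)*(6*x))*(z*8))*(((6*0)+(a*0))+z))) -> (((((b+3)*(8+b))+7)+((b*(y*x))+(2*(a+9))))+((((0+8)*(6*x))*(z*8))*(((6*0)+(a*0))+z)))
Step 3: at RLLL: (0+8) -> 8; overall: (((((b+3)*(8+b))+7)+((b*(y*x))+(2*(a+9))))+((((0+8)*(6*x))*(z*8))*(((6*0)+(a*0))+z))) -> (((((b+3)*(8+b))+7)+((b*(y*x))+(2*(a+9))))+(((8*(6*x))*(z*8))*(((6*0)+(a*0))+z)))
Step 4: at RRLL: (6*0) -> 0; overall: (((((b+3)*(8+b))+7)+((b*(y*x))+(2*(a+9))))+(((8*(6*x))*(z*8))*(((6*0)+(a*0))+z))) -> (((((b+3)*(8+b))+7)+((b*(y*x))+(2*(a+9))))+(((8*(6*x))*(z*8))*((0+(a*0))+z)))
Step 5: at RRL: (0+(a*0)) -> (a*0); overall: (((((b+3)*(8+b))+7)+((b*(y*x))+(2*(a+9))))+(((8*(6*x))*(z*8))*((0+(a*0))+z))) -> (((((b+3)*(8+b))+7)+((b*(y*x))+(2*(a+9))))+(((8*(6*x))*(z*8))*((a*0)+z)))
Step 6: at RRL: (a*0) -> 0; overall: (((((b+3)*(8+b))+7)+((b*(y*x))+(2*(a+9))))+(((8*(6*x))*(z*8))*((a*0)+z))) -> (((((b+3)*(8+b))+7)+((b*(y*x))+(2*(a+9))))+(((8*(6*x))*(z*8))*(0+z)))
Step 7: at RR: (0+z) -> z; overall: (((((b+3)*(8+b))+7)+((b*(y*x))+(2*(a+9))))+(((8*(6*x))*(z*8))*(0+z))) -> (((((b+3)*(8+b))+7)+((b*(y*x))+(2*(a+9))))+(((8*(6*x))*(z*8))*z))
Fixed point: (((((b+3)*(8+b))+7)+((b*(y*x))+(2*(a+9))))+(((8*(6*x))*(z*8))*z))

Answer: (((((b+3)*(8+b))+7)+((b*(y*x))+(2*(a+9))))+(((8*(6*x))*(z*8))*z))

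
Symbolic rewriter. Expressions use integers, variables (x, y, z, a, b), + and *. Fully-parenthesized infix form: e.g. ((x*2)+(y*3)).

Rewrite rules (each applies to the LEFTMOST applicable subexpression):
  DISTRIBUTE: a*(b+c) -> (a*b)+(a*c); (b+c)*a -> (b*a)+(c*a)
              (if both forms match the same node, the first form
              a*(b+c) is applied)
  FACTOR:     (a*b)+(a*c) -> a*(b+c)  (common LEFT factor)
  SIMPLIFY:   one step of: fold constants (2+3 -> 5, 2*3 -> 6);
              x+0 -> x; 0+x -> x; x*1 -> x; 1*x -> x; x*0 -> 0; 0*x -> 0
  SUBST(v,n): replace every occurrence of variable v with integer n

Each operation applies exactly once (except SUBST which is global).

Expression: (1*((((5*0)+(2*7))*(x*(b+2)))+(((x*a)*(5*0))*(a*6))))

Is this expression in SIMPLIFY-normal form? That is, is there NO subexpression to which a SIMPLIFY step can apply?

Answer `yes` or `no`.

Answer: no

Derivation:
Expression: (1*((((5*0)+(2*7))*(x*(b+2)))+(((x*a)*(5*0))*(a*6))))
Scanning for simplifiable subexpressions (pre-order)...
  at root: (1*((((5*0)+(2*7))*(x*(b+2)))+(((x*a)*(5*0))*(a*6)))) (SIMPLIFIABLE)
  at R: ((((5*0)+(2*7))*(x*(b+2)))+(((x*a)*(5*0))*(a*6))) (not simplifiable)
  at RL: (((5*0)+(2*7))*(x*(b+2))) (not simplifiable)
  at RLL: ((5*0)+(2*7)) (not simplifiable)
  at RLLL: (5*0) (SIMPLIFIABLE)
  at RLLR: (2*7) (SIMPLIFIABLE)
  at RLR: (x*(b+2)) (not simplifiable)
  at RLRR: (b+2) (not simplifiable)
  at RR: (((x*a)*(5*0))*(a*6)) (not simplifiable)
  at RRL: ((x*a)*(5*0)) (not simplifiable)
  at RRLL: (x*a) (not simplifiable)
  at RRLR: (5*0) (SIMPLIFIABLE)
  at RRR: (a*6) (not simplifiable)
Found simplifiable subexpr at path root: (1*((((5*0)+(2*7))*(x*(b+2)))+(((x*a)*(5*0))*(a*6))))
One SIMPLIFY step would give: ((((5*0)+(2*7))*(x*(b+2)))+(((x*a)*(5*0))*(a*6)))
-> NOT in normal form.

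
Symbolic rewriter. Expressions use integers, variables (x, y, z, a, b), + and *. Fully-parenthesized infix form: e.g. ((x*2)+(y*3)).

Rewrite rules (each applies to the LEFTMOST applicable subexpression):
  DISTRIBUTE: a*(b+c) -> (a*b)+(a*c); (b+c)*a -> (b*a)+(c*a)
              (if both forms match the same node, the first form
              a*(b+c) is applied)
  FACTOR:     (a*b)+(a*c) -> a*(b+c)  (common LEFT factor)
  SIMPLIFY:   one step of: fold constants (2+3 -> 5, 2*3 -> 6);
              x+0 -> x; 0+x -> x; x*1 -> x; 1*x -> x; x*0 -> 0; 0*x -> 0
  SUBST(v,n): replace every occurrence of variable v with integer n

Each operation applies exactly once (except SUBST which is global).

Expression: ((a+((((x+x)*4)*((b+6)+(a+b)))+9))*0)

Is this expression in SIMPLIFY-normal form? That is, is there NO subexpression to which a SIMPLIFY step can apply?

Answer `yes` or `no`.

Answer: no

Derivation:
Expression: ((a+((((x+x)*4)*((b+6)+(a+b)))+9))*0)
Scanning for simplifiable subexpressions (pre-order)...
  at root: ((a+((((x+x)*4)*((b+6)+(a+b)))+9))*0) (SIMPLIFIABLE)
  at L: (a+((((x+x)*4)*((b+6)+(a+b)))+9)) (not simplifiable)
  at LR: ((((x+x)*4)*((b+6)+(a+b)))+9) (not simplifiable)
  at LRL: (((x+x)*4)*((b+6)+(a+b))) (not simplifiable)
  at LRLL: ((x+x)*4) (not simplifiable)
  at LRLLL: (x+x) (not simplifiable)
  at LRLR: ((b+6)+(a+b)) (not simplifiable)
  at LRLRL: (b+6) (not simplifiable)
  at LRLRR: (a+b) (not simplifiable)
Found simplifiable subexpr at path root: ((a+((((x+x)*4)*((b+6)+(a+b)))+9))*0)
One SIMPLIFY step would give: 0
-> NOT in normal form.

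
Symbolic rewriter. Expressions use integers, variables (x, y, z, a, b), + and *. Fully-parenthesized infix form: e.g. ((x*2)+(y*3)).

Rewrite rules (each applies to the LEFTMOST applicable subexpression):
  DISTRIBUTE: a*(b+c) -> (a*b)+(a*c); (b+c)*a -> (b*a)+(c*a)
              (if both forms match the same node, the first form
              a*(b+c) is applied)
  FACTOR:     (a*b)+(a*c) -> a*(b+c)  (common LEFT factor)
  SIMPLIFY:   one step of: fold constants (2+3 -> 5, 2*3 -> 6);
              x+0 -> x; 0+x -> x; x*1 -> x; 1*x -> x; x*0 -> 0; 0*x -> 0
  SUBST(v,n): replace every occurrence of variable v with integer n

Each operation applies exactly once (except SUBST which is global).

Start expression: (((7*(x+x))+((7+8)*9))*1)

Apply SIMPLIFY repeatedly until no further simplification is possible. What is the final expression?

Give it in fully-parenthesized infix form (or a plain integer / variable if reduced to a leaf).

Answer: ((7*(x+x))+135)

Derivation:
Start: (((7*(x+x))+((7+8)*9))*1)
Step 1: at root: (((7*(x+x))+((7+8)*9))*1) -> ((7*(x+x))+((7+8)*9)); overall: (((7*(x+x))+((7+8)*9))*1) -> ((7*(x+x))+((7+8)*9))
Step 2: at RL: (7+8) -> 15; overall: ((7*(x+x))+((7+8)*9)) -> ((7*(x+x))+(15*9))
Step 3: at R: (15*9) -> 135; overall: ((7*(x+x))+(15*9)) -> ((7*(x+x))+135)
Fixed point: ((7*(x+x))+135)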